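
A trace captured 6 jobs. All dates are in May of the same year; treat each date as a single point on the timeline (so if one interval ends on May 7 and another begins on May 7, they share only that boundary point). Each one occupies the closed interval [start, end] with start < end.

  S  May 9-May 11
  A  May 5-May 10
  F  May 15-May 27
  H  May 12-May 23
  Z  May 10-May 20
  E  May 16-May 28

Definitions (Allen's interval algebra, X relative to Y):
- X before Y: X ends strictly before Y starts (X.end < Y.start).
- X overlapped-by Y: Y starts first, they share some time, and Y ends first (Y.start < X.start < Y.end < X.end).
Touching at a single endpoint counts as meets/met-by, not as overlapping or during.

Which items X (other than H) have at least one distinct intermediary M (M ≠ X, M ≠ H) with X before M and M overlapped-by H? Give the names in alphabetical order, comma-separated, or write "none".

Target H = [May 12, May 23].
Intermediaries M with M overlapped-by H: E, F.
Via E — items with X before E: A, S.
Via F — items with X before F: A, S.
Union: A, S.

A, S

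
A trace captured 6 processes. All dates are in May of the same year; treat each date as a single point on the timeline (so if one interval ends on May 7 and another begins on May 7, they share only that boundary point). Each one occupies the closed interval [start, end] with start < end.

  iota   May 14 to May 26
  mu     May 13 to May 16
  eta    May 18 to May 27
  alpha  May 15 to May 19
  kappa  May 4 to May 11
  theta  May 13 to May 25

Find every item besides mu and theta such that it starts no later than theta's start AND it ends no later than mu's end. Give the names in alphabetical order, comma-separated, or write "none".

kappa

Conditions: its start is no later than theta's start (X.start <= May 13) AND its end is no later than mu's end (X.end <= May 16).
alpha: start May 15 <= May 13? ✗; end May 19 <= May 16? ✗ → no.
eta: start May 18 <= May 13? ✗; end May 27 <= May 16? ✗ → no.
iota: start May 14 <= May 13? ✗; end May 26 <= May 16? ✗ → no.
kappa: start May 4 <= May 13? ✓; end May 11 <= May 16? ✓ → yes.
Result: kappa.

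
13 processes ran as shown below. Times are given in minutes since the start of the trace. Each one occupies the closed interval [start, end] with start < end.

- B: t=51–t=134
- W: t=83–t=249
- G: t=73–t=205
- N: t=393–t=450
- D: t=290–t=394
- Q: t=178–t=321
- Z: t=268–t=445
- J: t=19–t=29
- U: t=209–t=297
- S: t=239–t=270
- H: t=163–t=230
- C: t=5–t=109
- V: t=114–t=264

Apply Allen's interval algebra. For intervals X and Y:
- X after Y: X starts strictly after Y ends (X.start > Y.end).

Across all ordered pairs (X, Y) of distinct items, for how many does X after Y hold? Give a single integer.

Checking all 156 ordered pairs for relation 'after'; matching pairs in alphabetical order:
(B, J): B after J ✓
(D, B): D after B ✓
(D, C): D after C ✓
(D, G): D after G ✓
(D, H): D after H ✓
(D, J): D after J ✓
(D, S): D after S ✓
(D, V): D after V ✓
(D, W): D after W ✓
(G, J): G after J ✓
(H, B): H after B ✓
(H, C): H after C ✓
(H, J): H after J ✓
(N, B): N after B ✓
(N, C): N after C ✓
(N, G): N after G ✓
(N, H): N after H ✓
(N, J): N after J ✓
(N, Q): N after Q ✓
(N, S): N after S ✓
(N, U): N after U ✓
(N, V): N after V ✓
(N, W): N after W ✓
(Q, B): Q after B ✓
... plus 21 further pairs not listed.
Count: 45.

45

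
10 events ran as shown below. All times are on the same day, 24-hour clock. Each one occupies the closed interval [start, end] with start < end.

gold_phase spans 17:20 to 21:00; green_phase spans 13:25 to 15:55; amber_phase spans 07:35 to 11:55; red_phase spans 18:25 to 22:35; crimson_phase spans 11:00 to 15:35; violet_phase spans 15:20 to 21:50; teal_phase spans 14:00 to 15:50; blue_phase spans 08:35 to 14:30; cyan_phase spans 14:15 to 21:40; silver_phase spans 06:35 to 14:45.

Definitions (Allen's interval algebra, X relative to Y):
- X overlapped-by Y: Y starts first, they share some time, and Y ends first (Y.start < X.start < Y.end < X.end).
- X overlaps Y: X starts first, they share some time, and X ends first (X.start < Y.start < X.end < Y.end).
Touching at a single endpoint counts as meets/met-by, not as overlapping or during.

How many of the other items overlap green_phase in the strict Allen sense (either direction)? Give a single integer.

5

Target green_phase = [13:25, 15:55].
amber_phase [07:35, 11:55] → before → no.
blue_phase [08:35, 14:30] → overlaps → counts.
crimson_phase [11:00, 15:35] → overlaps → counts.
cyan_phase [14:15, 21:40] → overlapped-by → counts.
gold_phase [17:20, 21:00] → after → no.
red_phase [18:25, 22:35] → after → no.
silver_phase [06:35, 14:45] → overlaps → counts.
teal_phase [14:00, 15:50] → during → no.
violet_phase [15:20, 21:50] → overlapped-by → counts.
Total: 5.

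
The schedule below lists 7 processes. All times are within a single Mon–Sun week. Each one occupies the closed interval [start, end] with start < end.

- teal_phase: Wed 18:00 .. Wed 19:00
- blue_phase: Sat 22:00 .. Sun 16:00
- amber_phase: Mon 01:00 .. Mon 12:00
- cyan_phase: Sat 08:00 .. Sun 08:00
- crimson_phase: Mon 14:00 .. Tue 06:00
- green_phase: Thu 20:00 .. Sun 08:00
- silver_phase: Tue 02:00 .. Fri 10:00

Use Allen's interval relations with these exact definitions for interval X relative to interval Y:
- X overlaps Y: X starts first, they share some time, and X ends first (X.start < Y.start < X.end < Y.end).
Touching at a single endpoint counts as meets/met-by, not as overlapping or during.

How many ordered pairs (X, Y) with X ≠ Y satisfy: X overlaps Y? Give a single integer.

4

Checking all 42 ordered pairs for relation 'overlaps'; matching pairs in alphabetical order:
(crimson_phase, silver_phase): crimson_phase overlaps silver_phase ✓
(cyan_phase, blue_phase): cyan_phase overlaps blue_phase ✓
(green_phase, blue_phase): green_phase overlaps blue_phase ✓
(silver_phase, green_phase): silver_phase overlaps green_phase ✓
Count: 4.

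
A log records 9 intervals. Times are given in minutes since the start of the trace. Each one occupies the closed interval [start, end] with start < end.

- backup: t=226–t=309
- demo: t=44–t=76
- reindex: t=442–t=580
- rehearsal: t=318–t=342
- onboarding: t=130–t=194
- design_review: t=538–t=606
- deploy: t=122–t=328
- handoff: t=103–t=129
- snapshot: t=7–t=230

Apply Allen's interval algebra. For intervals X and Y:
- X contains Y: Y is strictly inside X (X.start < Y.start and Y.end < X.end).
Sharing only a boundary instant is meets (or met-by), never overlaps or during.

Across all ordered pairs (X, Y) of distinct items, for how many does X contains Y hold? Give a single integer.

5

Checking all 72 ordered pairs for relation 'contains'; matching pairs in alphabetical order:
(deploy, backup): deploy contains backup ✓
(deploy, onboarding): deploy contains onboarding ✓
(snapshot, demo): snapshot contains demo ✓
(snapshot, handoff): snapshot contains handoff ✓
(snapshot, onboarding): snapshot contains onboarding ✓
Count: 5.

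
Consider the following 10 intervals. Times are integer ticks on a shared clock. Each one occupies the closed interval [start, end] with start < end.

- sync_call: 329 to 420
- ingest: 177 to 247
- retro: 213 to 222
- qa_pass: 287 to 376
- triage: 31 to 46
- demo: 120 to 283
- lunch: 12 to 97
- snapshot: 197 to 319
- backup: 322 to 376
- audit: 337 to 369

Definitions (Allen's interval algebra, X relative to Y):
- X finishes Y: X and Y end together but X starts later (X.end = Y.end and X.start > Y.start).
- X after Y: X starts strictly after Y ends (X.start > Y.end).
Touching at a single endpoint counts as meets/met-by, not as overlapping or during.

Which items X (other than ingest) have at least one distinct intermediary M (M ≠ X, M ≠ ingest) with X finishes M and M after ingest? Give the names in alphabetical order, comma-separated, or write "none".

backup

Target ingest = [177, 247].
Intermediaries M with M after ingest: audit, backup, qa_pass, sync_call.
Via audit — items with X finishes audit: none.
Via backup — items with X finishes backup: none.
Via qa_pass — items with X finishes qa_pass: backup.
Via sync_call — items with X finishes sync_call: none.
Union: backup.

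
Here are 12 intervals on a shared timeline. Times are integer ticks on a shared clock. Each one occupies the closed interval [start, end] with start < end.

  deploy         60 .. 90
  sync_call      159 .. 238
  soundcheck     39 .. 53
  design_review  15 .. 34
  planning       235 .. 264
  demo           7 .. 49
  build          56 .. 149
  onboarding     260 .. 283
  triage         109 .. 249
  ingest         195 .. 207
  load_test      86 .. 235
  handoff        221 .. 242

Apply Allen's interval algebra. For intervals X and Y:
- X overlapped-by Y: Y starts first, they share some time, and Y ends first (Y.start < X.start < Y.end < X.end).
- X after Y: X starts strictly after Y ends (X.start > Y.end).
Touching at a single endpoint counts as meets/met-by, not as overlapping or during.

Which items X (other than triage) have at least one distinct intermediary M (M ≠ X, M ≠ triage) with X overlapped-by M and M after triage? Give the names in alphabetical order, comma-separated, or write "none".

none

Target triage = [109, 249].
Intermediaries M with M after triage: onboarding.
Via onboarding — items with X overlapped-by onboarding: none.
Union: none.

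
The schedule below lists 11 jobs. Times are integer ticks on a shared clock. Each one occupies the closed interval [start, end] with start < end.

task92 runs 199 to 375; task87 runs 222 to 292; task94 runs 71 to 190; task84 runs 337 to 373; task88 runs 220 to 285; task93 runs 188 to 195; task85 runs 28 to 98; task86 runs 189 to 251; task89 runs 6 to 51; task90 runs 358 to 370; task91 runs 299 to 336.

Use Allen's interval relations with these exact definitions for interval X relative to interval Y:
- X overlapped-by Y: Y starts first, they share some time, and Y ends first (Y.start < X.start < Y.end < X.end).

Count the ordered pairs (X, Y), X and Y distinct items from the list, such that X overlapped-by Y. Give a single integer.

Checking all 110 ordered pairs for relation 'overlapped-by'; matching pairs in alphabetical order:
(task85, task89): task85 overlapped-by task89 ✓
(task86, task93): task86 overlapped-by task93 ✓
(task86, task94): task86 overlapped-by task94 ✓
(task87, task86): task87 overlapped-by task86 ✓
(task87, task88): task87 overlapped-by task88 ✓
(task88, task86): task88 overlapped-by task86 ✓
(task92, task86): task92 overlapped-by task86 ✓
(task93, task94): task93 overlapped-by task94 ✓
(task94, task85): task94 overlapped-by task85 ✓
Count: 9.

9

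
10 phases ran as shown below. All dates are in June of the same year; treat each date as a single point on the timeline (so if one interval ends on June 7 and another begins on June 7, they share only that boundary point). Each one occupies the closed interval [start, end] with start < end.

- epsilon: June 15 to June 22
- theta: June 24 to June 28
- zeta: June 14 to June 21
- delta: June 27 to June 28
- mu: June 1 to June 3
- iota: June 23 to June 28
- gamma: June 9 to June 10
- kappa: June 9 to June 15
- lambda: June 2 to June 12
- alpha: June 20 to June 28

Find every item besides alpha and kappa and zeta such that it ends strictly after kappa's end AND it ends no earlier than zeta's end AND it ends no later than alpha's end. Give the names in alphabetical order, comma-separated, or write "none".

Conditions: its end is strictly after kappa's end (X.end > June 15) AND its end is no earlier than zeta's end (X.end >= June 21) AND its end is no later than alpha's end (X.end <= June 28).
delta: end June 28 > June 15? ✓; end June 28 >= June 21? ✓; end June 28 <= June 28? ✓ → yes.
epsilon: end June 22 > June 15? ✓; end June 22 >= June 21? ✓; end June 22 <= June 28? ✓ → yes.
gamma: end June 10 > June 15? ✗; end June 10 >= June 21? ✗; end June 10 <= June 28? ✓ → no.
iota: end June 28 > June 15? ✓; end June 28 >= June 21? ✓; end June 28 <= June 28? ✓ → yes.
lambda: end June 12 > June 15? ✗; end June 12 >= June 21? ✗; end June 12 <= June 28? ✓ → no.
mu: end June 3 > June 15? ✗; end June 3 >= June 21? ✗; end June 3 <= June 28? ✓ → no.
theta: end June 28 > June 15? ✓; end June 28 >= June 21? ✓; end June 28 <= June 28? ✓ → yes.
Result: delta, epsilon, iota, theta.

delta, epsilon, iota, theta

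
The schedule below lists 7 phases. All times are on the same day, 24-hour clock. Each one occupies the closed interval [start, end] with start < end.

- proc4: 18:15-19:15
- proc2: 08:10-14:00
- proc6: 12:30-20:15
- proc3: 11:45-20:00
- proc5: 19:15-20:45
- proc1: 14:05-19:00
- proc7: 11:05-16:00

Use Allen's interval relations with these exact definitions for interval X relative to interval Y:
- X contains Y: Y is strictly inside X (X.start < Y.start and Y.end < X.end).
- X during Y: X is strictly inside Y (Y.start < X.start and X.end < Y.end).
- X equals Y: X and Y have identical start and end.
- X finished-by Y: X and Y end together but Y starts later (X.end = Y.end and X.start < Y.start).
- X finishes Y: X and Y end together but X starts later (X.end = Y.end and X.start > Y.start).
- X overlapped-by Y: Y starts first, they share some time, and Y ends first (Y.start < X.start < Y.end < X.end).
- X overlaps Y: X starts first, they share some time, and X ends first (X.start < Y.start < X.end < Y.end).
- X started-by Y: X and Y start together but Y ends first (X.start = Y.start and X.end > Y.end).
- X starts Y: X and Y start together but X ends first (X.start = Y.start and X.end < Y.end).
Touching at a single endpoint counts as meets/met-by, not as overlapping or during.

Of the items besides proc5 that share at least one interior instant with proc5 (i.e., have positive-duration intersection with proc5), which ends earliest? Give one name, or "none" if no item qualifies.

proc3

Target proc5 = [19:15, 20:45].
proc1 [14:05, 19:00] → before → excluded.
proc2 [08:10, 14:00] → before → excluded.
proc3 [11:45, 20:00] → overlaps → candidate.
proc4 [18:15, 19:15] → meets → excluded.
proc6 [12:30, 20:15] → overlaps → candidate.
proc7 [11:05, 16:00] → before → excluded.
Among candidates, earliest end is 20:00 → proc3.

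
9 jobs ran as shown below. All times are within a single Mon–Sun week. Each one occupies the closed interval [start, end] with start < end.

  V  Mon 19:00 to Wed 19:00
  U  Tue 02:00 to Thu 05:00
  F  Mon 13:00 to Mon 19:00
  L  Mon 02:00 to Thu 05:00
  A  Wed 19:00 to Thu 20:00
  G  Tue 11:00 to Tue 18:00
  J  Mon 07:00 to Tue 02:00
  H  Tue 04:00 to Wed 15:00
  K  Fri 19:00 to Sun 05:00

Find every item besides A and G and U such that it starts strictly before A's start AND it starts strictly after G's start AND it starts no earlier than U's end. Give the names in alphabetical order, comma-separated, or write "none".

Conditions: its start is strictly before A's start (X.start < Wed 19:00) AND its start is strictly after G's start (X.start > Tue 11:00) AND its start is no earlier than U's end (X.start >= Thu 05:00).
F: start Mon 13:00 < Wed 19:00? ✓; start Mon 13:00 > Tue 11:00? ✗; start Mon 13:00 >= Thu 05:00? ✗ → no.
H: start Tue 04:00 < Wed 19:00? ✓; start Tue 04:00 > Tue 11:00? ✗; start Tue 04:00 >= Thu 05:00? ✗ → no.
J: start Mon 07:00 < Wed 19:00? ✓; start Mon 07:00 > Tue 11:00? ✗; start Mon 07:00 >= Thu 05:00? ✗ → no.
K: start Fri 19:00 < Wed 19:00? ✗; start Fri 19:00 > Tue 11:00? ✓; start Fri 19:00 >= Thu 05:00? ✓ → no.
L: start Mon 02:00 < Wed 19:00? ✓; start Mon 02:00 > Tue 11:00? ✗; start Mon 02:00 >= Thu 05:00? ✗ → no.
V: start Mon 19:00 < Wed 19:00? ✓; start Mon 19:00 > Tue 11:00? ✗; start Mon 19:00 >= Thu 05:00? ✗ → no.
Result: none.

none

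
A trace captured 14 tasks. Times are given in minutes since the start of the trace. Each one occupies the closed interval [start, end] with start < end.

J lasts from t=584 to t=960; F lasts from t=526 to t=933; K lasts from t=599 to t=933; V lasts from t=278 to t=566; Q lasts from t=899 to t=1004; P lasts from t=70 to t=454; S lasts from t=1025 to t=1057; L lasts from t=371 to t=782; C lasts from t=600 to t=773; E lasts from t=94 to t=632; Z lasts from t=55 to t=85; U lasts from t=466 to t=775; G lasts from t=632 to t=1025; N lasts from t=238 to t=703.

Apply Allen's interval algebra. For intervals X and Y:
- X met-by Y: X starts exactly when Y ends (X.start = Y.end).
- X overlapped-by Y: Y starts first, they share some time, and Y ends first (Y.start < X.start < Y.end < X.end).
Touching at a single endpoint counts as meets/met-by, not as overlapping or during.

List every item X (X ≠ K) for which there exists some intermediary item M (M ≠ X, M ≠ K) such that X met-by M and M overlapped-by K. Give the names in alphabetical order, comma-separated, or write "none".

S

Target K = [t=599, t=933].
Intermediaries M with M overlapped-by K: G, Q.
Via G — items with X met-by G: S.
Via Q — items with X met-by Q: none.
Union: S.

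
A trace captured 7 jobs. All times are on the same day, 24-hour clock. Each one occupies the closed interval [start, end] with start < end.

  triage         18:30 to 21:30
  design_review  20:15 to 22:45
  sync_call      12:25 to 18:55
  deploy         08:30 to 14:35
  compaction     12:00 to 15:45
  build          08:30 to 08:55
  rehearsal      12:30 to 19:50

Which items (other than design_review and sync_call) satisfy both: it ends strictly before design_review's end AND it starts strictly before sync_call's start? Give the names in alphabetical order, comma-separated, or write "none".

build, compaction, deploy

Conditions: its end is strictly before design_review's end (X.end < 22:45) AND its start is strictly before sync_call's start (X.start < 12:25).
build: end 08:55 < 22:45? ✓; start 08:30 < 12:25? ✓ → yes.
compaction: end 15:45 < 22:45? ✓; start 12:00 < 12:25? ✓ → yes.
deploy: end 14:35 < 22:45? ✓; start 08:30 < 12:25? ✓ → yes.
rehearsal: end 19:50 < 22:45? ✓; start 12:30 < 12:25? ✗ → no.
triage: end 21:30 < 22:45? ✓; start 18:30 < 12:25? ✗ → no.
Result: build, compaction, deploy.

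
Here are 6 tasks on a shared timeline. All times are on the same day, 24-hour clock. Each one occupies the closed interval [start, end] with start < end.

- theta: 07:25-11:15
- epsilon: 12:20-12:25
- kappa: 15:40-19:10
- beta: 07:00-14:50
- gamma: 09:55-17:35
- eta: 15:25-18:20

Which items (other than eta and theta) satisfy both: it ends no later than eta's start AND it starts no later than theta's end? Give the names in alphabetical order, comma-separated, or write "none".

Conditions: its end is no later than eta's start (X.end <= 15:25) AND its start is no later than theta's end (X.start <= 11:15).
beta: end 14:50 <= 15:25? ✓; start 07:00 <= 11:15? ✓ → yes.
epsilon: end 12:25 <= 15:25? ✓; start 12:20 <= 11:15? ✗ → no.
gamma: end 17:35 <= 15:25? ✗; start 09:55 <= 11:15? ✓ → no.
kappa: end 19:10 <= 15:25? ✗; start 15:40 <= 11:15? ✗ → no.
Result: beta.

beta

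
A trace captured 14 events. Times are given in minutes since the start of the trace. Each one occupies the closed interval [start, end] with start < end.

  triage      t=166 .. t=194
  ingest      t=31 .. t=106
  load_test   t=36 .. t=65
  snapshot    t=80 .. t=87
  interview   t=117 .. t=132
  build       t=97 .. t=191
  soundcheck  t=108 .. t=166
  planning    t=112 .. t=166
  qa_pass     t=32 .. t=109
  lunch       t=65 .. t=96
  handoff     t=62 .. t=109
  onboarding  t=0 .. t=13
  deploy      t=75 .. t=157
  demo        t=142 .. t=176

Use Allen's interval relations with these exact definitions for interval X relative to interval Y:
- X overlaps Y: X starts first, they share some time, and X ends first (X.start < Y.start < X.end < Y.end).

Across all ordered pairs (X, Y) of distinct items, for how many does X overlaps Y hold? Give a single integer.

20

Checking all 182 ordered pairs for relation 'overlaps'; matching pairs in alphabetical order:
(build, triage): build overlaps triage ✓
(demo, triage): demo overlaps triage ✓
(deploy, build): deploy overlaps build ✓
(deploy, demo): deploy overlaps demo ✓
(deploy, planning): deploy overlaps planning ✓
(deploy, soundcheck): deploy overlaps soundcheck ✓
(handoff, build): handoff overlaps build ✓
(handoff, deploy): handoff overlaps deploy ✓
(handoff, soundcheck): handoff overlaps soundcheck ✓
(ingest, build): ingest overlaps build ✓
(ingest, deploy): ingest overlaps deploy ✓
(ingest, handoff): ingest overlaps handoff ✓
(ingest, qa_pass): ingest overlaps qa_pass ✓
(load_test, handoff): load_test overlaps handoff ✓
(lunch, deploy): lunch overlaps deploy ✓
(planning, demo): planning overlaps demo ✓
(qa_pass, build): qa_pass overlaps build ✓
(qa_pass, deploy): qa_pass overlaps deploy ✓
(qa_pass, soundcheck): qa_pass overlaps soundcheck ✓
(soundcheck, demo): soundcheck overlaps demo ✓
Count: 20.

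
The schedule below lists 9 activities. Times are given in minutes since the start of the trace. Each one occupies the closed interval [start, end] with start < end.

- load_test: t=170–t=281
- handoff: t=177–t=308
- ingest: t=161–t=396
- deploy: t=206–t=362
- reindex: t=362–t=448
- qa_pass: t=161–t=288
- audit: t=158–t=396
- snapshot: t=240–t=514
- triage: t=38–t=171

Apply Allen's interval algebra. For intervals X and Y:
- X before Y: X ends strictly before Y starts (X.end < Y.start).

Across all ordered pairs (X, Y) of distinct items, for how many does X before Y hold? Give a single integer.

7

Checking all 72 ordered pairs for relation 'before'; matching pairs in alphabetical order:
(handoff, reindex): handoff before reindex ✓
(load_test, reindex): load_test before reindex ✓
(qa_pass, reindex): qa_pass before reindex ✓
(triage, deploy): triage before deploy ✓
(triage, handoff): triage before handoff ✓
(triage, reindex): triage before reindex ✓
(triage, snapshot): triage before snapshot ✓
Count: 7.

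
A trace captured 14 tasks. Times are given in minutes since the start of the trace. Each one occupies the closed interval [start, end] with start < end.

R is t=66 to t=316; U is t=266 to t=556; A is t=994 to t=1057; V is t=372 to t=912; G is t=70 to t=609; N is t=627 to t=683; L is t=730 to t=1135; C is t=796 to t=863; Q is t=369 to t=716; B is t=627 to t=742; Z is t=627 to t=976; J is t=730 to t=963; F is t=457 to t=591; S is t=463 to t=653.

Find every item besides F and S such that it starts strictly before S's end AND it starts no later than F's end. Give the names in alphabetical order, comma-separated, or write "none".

Conditions: its start is strictly before S's end (X.start < t=653) AND its start is no later than F's end (X.start <= t=591).
A: start t=994 < t=653? ✗; start t=994 <= t=591? ✗ → no.
B: start t=627 < t=653? ✓; start t=627 <= t=591? ✗ → no.
C: start t=796 < t=653? ✗; start t=796 <= t=591? ✗ → no.
G: start t=70 < t=653? ✓; start t=70 <= t=591? ✓ → yes.
J: start t=730 < t=653? ✗; start t=730 <= t=591? ✗ → no.
L: start t=730 < t=653? ✗; start t=730 <= t=591? ✗ → no.
N: start t=627 < t=653? ✓; start t=627 <= t=591? ✗ → no.
Q: start t=369 < t=653? ✓; start t=369 <= t=591? ✓ → yes.
R: start t=66 < t=653? ✓; start t=66 <= t=591? ✓ → yes.
U: start t=266 < t=653? ✓; start t=266 <= t=591? ✓ → yes.
V: start t=372 < t=653? ✓; start t=372 <= t=591? ✓ → yes.
Z: start t=627 < t=653? ✓; start t=627 <= t=591? ✗ → no.
Result: G, Q, R, U, V.

G, Q, R, U, V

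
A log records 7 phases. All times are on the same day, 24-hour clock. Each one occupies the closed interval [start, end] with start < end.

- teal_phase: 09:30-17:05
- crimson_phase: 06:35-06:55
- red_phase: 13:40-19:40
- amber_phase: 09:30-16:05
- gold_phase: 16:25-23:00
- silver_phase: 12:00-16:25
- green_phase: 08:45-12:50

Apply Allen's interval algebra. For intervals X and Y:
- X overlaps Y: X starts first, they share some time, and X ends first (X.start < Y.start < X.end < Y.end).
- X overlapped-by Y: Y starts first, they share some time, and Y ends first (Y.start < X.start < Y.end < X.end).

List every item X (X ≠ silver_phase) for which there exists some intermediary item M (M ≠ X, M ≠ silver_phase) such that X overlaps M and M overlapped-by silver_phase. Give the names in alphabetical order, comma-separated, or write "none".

Target silver_phase = [12:00, 16:25].
Intermediaries M with M overlapped-by silver_phase: red_phase.
Via red_phase — items with X overlaps red_phase: amber_phase, teal_phase.
Union: amber_phase, teal_phase.

amber_phase, teal_phase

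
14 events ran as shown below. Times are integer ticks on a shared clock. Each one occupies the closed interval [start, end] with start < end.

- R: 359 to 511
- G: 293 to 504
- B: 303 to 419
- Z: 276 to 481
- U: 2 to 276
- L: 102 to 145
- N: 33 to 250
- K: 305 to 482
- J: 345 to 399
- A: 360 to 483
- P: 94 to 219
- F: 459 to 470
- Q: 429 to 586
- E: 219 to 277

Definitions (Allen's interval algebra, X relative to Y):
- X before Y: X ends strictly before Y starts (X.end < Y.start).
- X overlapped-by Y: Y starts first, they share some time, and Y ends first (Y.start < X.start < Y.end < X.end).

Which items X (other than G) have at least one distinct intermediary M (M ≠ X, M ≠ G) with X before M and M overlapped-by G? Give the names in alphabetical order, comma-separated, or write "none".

B, E, J, L, N, P, U

Target G = [293, 504].
Intermediaries M with M overlapped-by G: Q, R.
Via Q — items with X before Q: B, E, J, L, N, P, U.
Via R — items with X before R: E, L, N, P, U.
Union: B, E, J, L, N, P, U.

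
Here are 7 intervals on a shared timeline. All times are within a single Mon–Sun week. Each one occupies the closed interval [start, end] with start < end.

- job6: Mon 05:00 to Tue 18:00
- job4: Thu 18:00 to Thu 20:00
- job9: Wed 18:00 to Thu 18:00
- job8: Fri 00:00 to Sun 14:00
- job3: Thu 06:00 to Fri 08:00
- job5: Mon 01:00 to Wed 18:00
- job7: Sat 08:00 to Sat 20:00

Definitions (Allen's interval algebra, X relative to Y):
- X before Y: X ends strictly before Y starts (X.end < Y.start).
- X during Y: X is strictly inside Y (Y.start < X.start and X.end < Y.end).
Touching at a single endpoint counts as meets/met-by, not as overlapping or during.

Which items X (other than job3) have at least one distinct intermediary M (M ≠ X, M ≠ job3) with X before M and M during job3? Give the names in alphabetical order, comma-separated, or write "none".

Target job3 = [Thu 06:00, Fri 08:00].
Intermediaries M with M during job3: job4.
Via job4 — items with X before job4: job5, job6.
Union: job5, job6.

job5, job6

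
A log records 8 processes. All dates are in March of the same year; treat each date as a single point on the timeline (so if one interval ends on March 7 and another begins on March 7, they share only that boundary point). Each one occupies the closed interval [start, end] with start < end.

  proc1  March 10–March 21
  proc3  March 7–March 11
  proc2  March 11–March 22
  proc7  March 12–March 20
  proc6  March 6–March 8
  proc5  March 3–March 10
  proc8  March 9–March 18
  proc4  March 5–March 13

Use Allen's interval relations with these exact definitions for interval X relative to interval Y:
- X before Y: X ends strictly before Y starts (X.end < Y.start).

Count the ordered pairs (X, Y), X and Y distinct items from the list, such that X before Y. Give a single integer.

7

Checking all 56 ordered pairs for relation 'before'; matching pairs in alphabetical order:
(proc3, proc7): proc3 before proc7 ✓
(proc5, proc2): proc5 before proc2 ✓
(proc5, proc7): proc5 before proc7 ✓
(proc6, proc1): proc6 before proc1 ✓
(proc6, proc2): proc6 before proc2 ✓
(proc6, proc7): proc6 before proc7 ✓
(proc6, proc8): proc6 before proc8 ✓
Count: 7.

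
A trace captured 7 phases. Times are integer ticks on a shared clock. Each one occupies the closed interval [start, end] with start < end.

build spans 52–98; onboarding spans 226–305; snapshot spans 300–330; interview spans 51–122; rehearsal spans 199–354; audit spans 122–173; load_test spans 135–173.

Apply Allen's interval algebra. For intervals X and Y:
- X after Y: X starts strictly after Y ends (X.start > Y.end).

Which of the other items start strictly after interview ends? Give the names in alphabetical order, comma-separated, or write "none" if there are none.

Target interview = [51, 122].
audit [122, 173] → met-by → no.
build [52, 98] → during → no.
load_test [135, 173] → after → yes.
onboarding [226, 305] → after → yes.
rehearsal [199, 354] → after → yes.
snapshot [300, 330] → after → yes.
Result: load_test, onboarding, rehearsal, snapshot.

load_test, onboarding, rehearsal, snapshot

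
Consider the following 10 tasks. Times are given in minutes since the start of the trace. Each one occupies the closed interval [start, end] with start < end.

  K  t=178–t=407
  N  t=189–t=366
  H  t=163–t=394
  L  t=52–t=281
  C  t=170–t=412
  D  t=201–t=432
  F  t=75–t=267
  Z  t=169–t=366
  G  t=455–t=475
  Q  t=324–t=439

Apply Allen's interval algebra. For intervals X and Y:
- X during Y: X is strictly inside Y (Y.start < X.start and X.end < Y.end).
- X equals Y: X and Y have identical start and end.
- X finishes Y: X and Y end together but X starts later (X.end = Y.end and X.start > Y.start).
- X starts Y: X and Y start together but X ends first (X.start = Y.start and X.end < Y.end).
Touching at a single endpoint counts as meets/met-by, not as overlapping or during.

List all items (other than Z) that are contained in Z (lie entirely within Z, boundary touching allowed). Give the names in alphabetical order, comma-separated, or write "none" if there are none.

Target Z = [t=169, t=366].
C [t=170, t=412] → overlapped-by → no.
D [t=201, t=432] → overlapped-by → no.
F [t=75, t=267] → overlaps → no.
G [t=455, t=475] → after → no.
H [t=163, t=394] → contains → no.
K [t=178, t=407] → overlapped-by → no.
L [t=52, t=281] → overlaps → no.
N [t=189, t=366] → finishes → yes.
Q [t=324, t=439] → overlapped-by → no.
Result: N.

N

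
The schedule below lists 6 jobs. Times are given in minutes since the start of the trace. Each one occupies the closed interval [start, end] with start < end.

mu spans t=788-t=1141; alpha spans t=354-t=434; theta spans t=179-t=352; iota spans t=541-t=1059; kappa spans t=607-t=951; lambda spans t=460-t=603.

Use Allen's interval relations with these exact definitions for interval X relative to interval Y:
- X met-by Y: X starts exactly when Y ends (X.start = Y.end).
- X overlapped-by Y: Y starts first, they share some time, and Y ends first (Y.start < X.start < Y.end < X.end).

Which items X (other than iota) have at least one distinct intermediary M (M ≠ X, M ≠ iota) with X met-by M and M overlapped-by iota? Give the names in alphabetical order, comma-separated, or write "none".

none

Target iota = [t=541, t=1059].
Intermediaries M with M overlapped-by iota: mu.
Via mu — items with X met-by mu: none.
Union: none.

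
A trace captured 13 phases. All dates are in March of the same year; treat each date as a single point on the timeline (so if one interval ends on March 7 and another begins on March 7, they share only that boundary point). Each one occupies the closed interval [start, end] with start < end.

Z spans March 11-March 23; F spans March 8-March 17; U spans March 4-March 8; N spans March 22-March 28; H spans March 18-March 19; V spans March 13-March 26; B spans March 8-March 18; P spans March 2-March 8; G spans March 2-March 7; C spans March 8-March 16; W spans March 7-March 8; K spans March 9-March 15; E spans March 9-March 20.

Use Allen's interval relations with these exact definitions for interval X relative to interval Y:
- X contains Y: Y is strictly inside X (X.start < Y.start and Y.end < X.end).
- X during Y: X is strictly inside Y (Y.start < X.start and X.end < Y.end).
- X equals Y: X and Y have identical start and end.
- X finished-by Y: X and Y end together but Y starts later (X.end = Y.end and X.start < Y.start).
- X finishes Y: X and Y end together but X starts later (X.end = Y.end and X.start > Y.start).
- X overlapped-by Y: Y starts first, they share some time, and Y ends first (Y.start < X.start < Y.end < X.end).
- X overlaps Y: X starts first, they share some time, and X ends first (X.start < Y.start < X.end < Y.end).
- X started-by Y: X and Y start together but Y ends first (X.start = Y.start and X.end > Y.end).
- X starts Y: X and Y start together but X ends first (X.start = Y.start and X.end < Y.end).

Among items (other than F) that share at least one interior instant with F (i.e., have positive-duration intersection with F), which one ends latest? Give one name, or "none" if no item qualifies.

Target F = [March 8, March 17].
B [March 8, March 18] → started-by → candidate.
C [March 8, March 16] → starts → candidate.
E [March 9, March 20] → overlapped-by → candidate.
G [March 2, March 7] → before → excluded.
H [March 18, March 19] → after → excluded.
K [March 9, March 15] → during → candidate.
N [March 22, March 28] → after → excluded.
P [March 2, March 8] → meets → excluded.
U [March 4, March 8] → meets → excluded.
V [March 13, March 26] → overlapped-by → candidate.
W [March 7, March 8] → meets → excluded.
Z [March 11, March 23] → overlapped-by → candidate.
Among candidates, latest end is March 26 → V.

V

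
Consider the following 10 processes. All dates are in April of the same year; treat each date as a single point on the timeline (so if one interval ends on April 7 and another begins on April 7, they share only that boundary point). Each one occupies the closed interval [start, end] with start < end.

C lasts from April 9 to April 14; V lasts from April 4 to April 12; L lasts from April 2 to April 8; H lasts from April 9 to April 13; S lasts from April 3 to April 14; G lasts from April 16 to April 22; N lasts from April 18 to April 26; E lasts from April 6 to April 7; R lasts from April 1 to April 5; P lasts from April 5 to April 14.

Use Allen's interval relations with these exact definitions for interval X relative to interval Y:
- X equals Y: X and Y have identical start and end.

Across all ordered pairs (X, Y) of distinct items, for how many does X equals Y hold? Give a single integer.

0

Checking all 90 ordered pairs for relation 'equals'; matching pairs in alphabetical order:
No pair satisfies it.
Count: 0.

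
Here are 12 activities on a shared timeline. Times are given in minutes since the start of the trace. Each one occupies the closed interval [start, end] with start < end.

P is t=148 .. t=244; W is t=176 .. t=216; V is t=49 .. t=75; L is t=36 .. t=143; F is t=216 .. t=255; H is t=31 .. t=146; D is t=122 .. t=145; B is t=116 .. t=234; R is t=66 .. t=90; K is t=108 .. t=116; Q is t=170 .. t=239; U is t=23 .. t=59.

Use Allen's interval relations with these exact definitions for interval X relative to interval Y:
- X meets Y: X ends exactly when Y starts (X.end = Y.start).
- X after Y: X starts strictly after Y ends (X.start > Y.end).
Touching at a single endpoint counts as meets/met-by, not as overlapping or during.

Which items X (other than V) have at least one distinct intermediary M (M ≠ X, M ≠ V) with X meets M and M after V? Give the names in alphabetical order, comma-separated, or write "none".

Target V = [t=49, t=75].
Intermediaries M with M after V: B, D, F, K, P, Q, W.
Via B — items with X meets B: K.
Via D — items with X meets D: none.
Via F — items with X meets F: W.
Via K — items with X meets K: none.
Via P — items with X meets P: none.
Via Q — items with X meets Q: none.
Via W — items with X meets W: none.
Union: K, W.

K, W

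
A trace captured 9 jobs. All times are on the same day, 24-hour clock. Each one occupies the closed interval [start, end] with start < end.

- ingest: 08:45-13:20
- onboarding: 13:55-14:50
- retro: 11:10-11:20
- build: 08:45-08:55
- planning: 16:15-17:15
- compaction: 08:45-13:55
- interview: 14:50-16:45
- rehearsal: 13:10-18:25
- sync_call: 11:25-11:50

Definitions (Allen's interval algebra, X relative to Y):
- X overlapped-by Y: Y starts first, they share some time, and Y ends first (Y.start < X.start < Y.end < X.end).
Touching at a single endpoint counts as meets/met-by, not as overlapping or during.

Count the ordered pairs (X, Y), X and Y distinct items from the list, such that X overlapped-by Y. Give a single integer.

3

Checking all 72 ordered pairs for relation 'overlapped-by'; matching pairs in alphabetical order:
(planning, interview): planning overlapped-by interview ✓
(rehearsal, compaction): rehearsal overlapped-by compaction ✓
(rehearsal, ingest): rehearsal overlapped-by ingest ✓
Count: 3.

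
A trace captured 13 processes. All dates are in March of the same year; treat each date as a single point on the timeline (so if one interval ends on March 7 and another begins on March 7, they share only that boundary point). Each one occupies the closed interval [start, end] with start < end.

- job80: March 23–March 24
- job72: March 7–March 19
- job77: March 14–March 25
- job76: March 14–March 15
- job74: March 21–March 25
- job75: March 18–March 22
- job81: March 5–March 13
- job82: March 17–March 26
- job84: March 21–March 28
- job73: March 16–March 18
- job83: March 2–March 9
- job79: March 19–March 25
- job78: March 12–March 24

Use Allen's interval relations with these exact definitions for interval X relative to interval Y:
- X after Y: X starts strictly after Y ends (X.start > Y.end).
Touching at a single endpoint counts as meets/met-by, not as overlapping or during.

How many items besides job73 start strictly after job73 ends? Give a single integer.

4

Target job73 = [March 16, March 18].
job72 [March 7, March 19] → contains → no.
job74 [March 21, March 25] → after → counts.
job75 [March 18, March 22] → met-by → no.
job76 [March 14, March 15] → before → no.
job77 [March 14, March 25] → contains → no.
job78 [March 12, March 24] → contains → no.
job79 [March 19, March 25] → after → counts.
job80 [March 23, March 24] → after → counts.
job81 [March 5, March 13] → before → no.
job82 [March 17, March 26] → overlapped-by → no.
job83 [March 2, March 9] → before → no.
job84 [March 21, March 28] → after → counts.
Total: 4.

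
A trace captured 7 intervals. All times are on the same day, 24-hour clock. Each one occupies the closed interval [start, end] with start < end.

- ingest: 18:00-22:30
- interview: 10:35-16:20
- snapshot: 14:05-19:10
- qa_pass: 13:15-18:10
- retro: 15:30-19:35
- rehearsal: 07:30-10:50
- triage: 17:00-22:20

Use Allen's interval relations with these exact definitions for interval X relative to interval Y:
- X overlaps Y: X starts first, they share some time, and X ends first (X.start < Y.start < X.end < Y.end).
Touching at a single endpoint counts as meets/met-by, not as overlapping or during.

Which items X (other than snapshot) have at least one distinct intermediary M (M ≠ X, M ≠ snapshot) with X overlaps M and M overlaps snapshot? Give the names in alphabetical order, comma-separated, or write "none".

interview, rehearsal

Target snapshot = [14:05, 19:10].
Intermediaries M with M overlaps snapshot: interview, qa_pass.
Via interview — items with X overlaps interview: rehearsal.
Via qa_pass — items with X overlaps qa_pass: interview.
Union: interview, rehearsal.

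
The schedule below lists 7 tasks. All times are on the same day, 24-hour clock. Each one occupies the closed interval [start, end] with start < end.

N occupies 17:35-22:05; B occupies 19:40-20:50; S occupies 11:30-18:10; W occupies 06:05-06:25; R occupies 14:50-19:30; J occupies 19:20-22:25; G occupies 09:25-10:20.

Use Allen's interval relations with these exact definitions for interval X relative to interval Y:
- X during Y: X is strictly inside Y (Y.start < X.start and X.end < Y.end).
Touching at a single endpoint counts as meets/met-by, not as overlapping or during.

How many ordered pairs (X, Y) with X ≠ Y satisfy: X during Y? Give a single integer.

2

Checking all 42 ordered pairs for relation 'during'; matching pairs in alphabetical order:
(B, J): B during J ✓
(B, N): B during N ✓
Count: 2.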